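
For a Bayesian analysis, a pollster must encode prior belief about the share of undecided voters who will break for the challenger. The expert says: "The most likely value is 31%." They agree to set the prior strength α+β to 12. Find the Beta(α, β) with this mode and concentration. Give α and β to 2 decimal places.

For α,β > 1 the Beta mode is (α−1)/(α+β−2). With α+β = 12, the mode is (α−1)/10.
Set (α−1)/10 = 0.31 → α = 1 + 0.31·10 = 4.10.
β = 12 − α = 7.90.

α = 4.10, β = 7.90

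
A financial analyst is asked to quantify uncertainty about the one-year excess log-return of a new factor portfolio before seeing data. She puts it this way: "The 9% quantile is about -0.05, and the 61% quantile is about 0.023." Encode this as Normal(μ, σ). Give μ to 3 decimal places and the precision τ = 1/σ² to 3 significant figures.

For Normal(μ,σ), the p-quantile is μ + z_p·σ. Here z_{0.09} = -1.341, z_{0.61} = 0.2793.
So -0.05 = μ − 1.341σ and 0.023 = μ + 0.2793σ.
Subtracting: σ = (0.023 − -0.05)/(0.2793 − (-1.341)) = 0.045.
Then μ = -0.05 − (-1.341)·0.045 = 0.010.
Precision τ = 1/σ² = 1/0.04506² = 493.

μ = 0.010, τ = 493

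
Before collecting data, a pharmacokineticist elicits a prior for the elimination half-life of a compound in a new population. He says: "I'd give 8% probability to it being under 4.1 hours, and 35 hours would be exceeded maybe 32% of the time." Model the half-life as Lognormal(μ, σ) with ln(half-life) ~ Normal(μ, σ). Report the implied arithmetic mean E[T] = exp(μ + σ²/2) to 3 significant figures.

E[T] ≈ 39.5 hours

If T ~ Lognormal(μ,σ) then ln T ~ Normal(μ,σ), so the p-quantile of ln T is μ + z_p·σ.
ln(4.1) = 1.411 and ln(35) = 3.555; z_{0.08} = -1.405, z_{0.68} = 0.4677.
σ = (3.555 − 1.411)/(0.4677 − (-1.405)) = 1.145.
μ = 1.411 − (-1.405)·1.145 = 3.020.
E[T] = exp(μ + σ²/2) = exp(3.020 + 0.6555) = 39.5 hours.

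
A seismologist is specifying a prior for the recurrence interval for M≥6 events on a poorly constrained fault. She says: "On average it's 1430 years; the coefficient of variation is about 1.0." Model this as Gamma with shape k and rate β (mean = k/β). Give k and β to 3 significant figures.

For Gamma(k, rate β): mean = k/β, variance = k/β², so CV = 1/√k.
CV = 1.0, hence k = 1/CV² = 1.
Then β = k/mean = 1/1430 = 0.000699.

k ≈ 1, β ≈ 0.000699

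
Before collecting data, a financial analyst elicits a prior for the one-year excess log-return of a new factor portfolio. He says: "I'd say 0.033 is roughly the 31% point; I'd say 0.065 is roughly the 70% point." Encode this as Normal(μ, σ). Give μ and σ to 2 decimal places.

The p-quantile of Normal(μ,σ) is μ + z_p·σ, with z_{0.31} = -0.4959 and z_{0.7} = 0.5244.
Eliminate σ: μ = (z₂·x₁ − z₁·x₂)/(z₂ − z₁) = (0.5244·0.033 − (-0.4959)·0.065)/1.02 = 0.05.
Then σ = (x₂ − x₁)/(z₂ − z₁) = (0.065 − 0.033)/1.02 = 0.03.

μ = 0.05, σ = 0.03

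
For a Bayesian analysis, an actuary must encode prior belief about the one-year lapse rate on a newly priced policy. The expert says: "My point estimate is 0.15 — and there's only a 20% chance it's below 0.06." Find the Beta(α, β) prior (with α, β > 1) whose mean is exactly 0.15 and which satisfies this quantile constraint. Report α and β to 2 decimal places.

α ≈ 1.66, β ≈ 9.40

With mean 0.15 fixed, write α = 0.15s, β = 0.85s where s = α+β.
Need P(θ < 0.06) = 0.2 under Beta(0.15s, 0.85s). Normal approximation: (q−m)/√(m(1−m)/s) ≈ z_{0.2} = -0.842, so s ≈ 0.15·0.85·(-0.842)²/(0.06−0.15)² = 11.1.
At s = 11.1: P(θ<0.06) ≈ 0.199. Adjusting to match 0.2 gives s ≈ 11.06.
So α = 0.15·11.06 ≈ 1.66, β = 0.85·11.06 ≈ 9.40.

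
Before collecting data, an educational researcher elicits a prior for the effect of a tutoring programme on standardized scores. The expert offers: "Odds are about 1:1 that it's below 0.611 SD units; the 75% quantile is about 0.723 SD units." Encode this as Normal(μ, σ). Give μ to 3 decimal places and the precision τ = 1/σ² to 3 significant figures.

The p-quantile of Normal(μ,σ) is μ + z_p·σ, with z_{0.5} = 0 and z_{0.75} = 0.6745.
Eliminate σ: μ = (z₂·x₁ − z₁·x₂)/(z₂ − z₁) = (0.6745·0.611 − (0)·0.723)/0.6745 = 0.611.
Then σ = (x₂ − x₁)/(z₂ − z₁) = (0.723 − 0.611)/0.6745 = 0.166.
Precision τ = 1/σ² = 1/0.1661² = 36.3.

μ = 0.611, τ = 36.3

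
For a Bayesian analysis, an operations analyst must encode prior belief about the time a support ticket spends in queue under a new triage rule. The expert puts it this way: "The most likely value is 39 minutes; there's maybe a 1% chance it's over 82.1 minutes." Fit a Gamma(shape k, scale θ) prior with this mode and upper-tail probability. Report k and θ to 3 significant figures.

Gamma(k,θ) with k>1 has mode (k−1)θ, so θ = 39/(k−1).
Need P(X < 82.1) = 0.99 with θ tied to k this way. Start at k = 2, θ = 39: P(X<82.1) ≈ 0.622.
Too low — raise k to concentrate. Iterating converges to k ≈ 9.78.
Then θ = 39/(9.78−1) ≈ 4.44.

k ≈ 9.78, θ ≈ 4.44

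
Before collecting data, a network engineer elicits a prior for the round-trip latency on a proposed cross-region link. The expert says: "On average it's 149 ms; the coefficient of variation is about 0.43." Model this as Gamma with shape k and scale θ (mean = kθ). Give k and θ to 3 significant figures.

For Gamma(k, scale θ): mean = kθ, variance = kθ², so CV = 1/√k.
CV = 0.43, hence k = 1/CV² = 5.41.
Then θ = mean/k = 149/5.41 = 27.6.

k ≈ 5.41, θ ≈ 27.6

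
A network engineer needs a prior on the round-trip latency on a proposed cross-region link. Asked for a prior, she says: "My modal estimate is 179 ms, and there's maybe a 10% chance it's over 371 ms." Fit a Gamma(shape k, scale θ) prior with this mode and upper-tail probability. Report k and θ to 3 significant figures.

k ≈ 4.61, θ ≈ 49.5

Gamma(k,θ) with k>1 has mode (k−1)θ, so θ = 179/(k−1).
Need P(X < 371) = 0.9 with θ tied to k this way. Start at k = 2, θ = 179: P(X<371) ≈ 0.613.
Too low — raise k to concentrate. Iterating converges to k ≈ 4.61.
Then θ = 179/(4.61−1) ≈ 49.5.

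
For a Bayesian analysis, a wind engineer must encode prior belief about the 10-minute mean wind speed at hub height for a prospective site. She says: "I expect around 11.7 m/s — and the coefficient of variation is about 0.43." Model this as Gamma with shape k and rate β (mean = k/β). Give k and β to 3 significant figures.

k ≈ 5.41, β ≈ 0.462

For Gamma(k, rate β): mean = k/β, variance = k/β², so CV = 1/√k.
CV = 0.43, hence k = 1/CV² = 5.41.
Then β = k/mean = 5.41/11.7 = 0.462.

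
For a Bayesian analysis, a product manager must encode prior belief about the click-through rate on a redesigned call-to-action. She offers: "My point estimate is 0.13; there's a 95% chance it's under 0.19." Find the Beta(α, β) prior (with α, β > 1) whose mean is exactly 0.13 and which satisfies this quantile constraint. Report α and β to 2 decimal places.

α ≈ 12.58, β ≈ 84.22

With mean 0.13 fixed, write α = 0.13s, β = 0.87s where s = α+β.
Need P(θ < 0.19) = 0.95 under Beta(0.13s, 0.87s). Normal approximation: (q−m)/√(m(1−m)/s) ≈ z_{0.95} = 1.64, so s ≈ 0.13·0.87·(1.64)²/(0.19−0.13)² = 85.0.
At s = 85.0: P(θ<0.19) ≈ 0.939. Adjusting to match 0.95 gives s ≈ 96.80.
So α = 0.13·96.80 ≈ 12.58, β = 0.87·96.80 ≈ 84.22.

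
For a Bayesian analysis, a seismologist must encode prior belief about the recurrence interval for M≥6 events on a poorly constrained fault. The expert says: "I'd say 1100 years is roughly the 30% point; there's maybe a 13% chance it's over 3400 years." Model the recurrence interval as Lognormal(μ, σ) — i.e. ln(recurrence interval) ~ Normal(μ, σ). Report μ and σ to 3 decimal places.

μ ≈ 7.362, σ ≈ 0.684

If T ~ Lognormal(μ,σ) then ln T ~ Normal(μ,σ), so the p-quantile of ln T is μ + z_p·σ.
ln(1100) = 7.003 and ln(3400) = 8.132; z_{0.3} = -0.5244, z_{0.87} = 1.126.
σ = (8.132 − 7.003)/(1.126 − (-0.5244)) = 0.684.
μ = 7.003 − (-0.5244)·0.684 = 7.362.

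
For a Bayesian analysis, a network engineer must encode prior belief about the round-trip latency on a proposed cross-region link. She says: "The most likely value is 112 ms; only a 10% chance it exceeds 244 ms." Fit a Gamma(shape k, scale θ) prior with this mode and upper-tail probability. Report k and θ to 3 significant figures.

k ≈ 4.17, θ ≈ 35.3

Gamma(k,θ) with k>1 has mode (k−1)θ, so θ = 112/(k−1).
Need P(X < 244) = 0.9 with θ tied to k this way. Start at k = 2, θ = 112: P(X<244) ≈ 0.640.
Too low — raise k to concentrate. Iterating converges to k ≈ 4.17.
Then θ = 112/(4.17−1) ≈ 35.3.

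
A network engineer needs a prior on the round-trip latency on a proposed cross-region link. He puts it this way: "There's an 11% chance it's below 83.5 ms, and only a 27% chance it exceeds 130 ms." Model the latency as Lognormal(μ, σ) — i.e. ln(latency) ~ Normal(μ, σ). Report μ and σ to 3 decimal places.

μ ≈ 4.720, σ ≈ 0.241

If T ~ Lognormal(μ,σ) then ln T ~ Normal(μ,σ), so the p-quantile of ln T is μ + z_p·σ.
ln(83.5) = 4.425 and ln(130) = 4.868; z_{0.11} = -1.227, z_{0.73} = 0.6128.
σ = (4.868 − 4.425)/(0.6128 − (-1.227)) = 0.241.
μ = 4.425 − (-1.227)·0.241 = 4.720.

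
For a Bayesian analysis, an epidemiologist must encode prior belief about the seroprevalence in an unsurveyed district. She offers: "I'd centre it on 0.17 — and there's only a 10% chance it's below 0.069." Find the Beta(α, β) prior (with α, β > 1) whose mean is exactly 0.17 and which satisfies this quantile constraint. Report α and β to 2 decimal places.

α ≈ 3.06, β ≈ 14.96

With mean 0.17 fixed, write α = 0.17s, β = 0.83s where s = α+β.
Need P(θ < 0.069) = 0.1 under Beta(0.17s, 0.83s). Normal approximation: (q−m)/√(m(1−m)/s) ≈ z_{0.1} = -1.28, so s ≈ 0.17·0.83·(-1.28)²/(0.069−0.17)² = 22.7.
At s = 22.7: P(θ<0.069) ≈ 0.070. Adjusting to match 0.1 gives s ≈ 18.02.
So α = 0.17·18.02 ≈ 3.06, β = 0.83·18.02 ≈ 14.96.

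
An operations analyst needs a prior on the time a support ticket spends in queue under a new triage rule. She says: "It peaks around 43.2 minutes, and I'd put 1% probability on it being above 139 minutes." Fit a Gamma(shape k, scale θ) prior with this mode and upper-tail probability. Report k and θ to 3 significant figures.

k ≈ 4.24, θ ≈ 13.3

Gamma(k,θ) with k>1 has mode (k−1)θ, so θ = 43.2/(k−1).
Need P(X < 139) = 0.99 with θ tied to k this way. Start at k = 2, θ = 43.2: P(X<139) ≈ 0.831.
Too low — raise k to concentrate. Iterating converges to k ≈ 4.24.
Then θ = 43.2/(4.24−1) ≈ 13.3.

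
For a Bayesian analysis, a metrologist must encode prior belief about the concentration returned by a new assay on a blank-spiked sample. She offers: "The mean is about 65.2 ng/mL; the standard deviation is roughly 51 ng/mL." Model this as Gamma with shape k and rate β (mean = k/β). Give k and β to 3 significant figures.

For Gamma(k, rate β): mean = k/β, variance = k/β², so CV = 1/√k.
CV = SD/mean = 51/65.2 = 0.7822, hence k = 1/CV² = 1.63.
Then β = k/mean = 1.63/65.2 = 0.0251.

k ≈ 1.63, β ≈ 0.0251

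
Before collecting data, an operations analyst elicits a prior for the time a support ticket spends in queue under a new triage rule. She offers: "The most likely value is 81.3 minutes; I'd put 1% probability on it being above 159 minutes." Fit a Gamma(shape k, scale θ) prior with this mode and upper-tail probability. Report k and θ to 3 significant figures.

Gamma(k,θ) with k>1 has mode (k−1)θ, so θ = 81.3/(k−1).
Need P(X < 159) = 0.99 with θ tied to k this way. Start at k = 2, θ = 81.3: P(X<159) ≈ 0.582.
Too low — raise k to concentrate. Iterating converges to k ≈ 12.
Then θ = 81.3/(12−1) ≈ 7.42.

k ≈ 12, θ ≈ 7.42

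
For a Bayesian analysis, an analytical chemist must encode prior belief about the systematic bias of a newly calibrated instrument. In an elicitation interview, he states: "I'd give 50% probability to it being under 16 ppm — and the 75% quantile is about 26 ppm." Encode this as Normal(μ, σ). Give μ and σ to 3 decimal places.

μ = 16.000, σ = 14.826

The p-quantile of Normal(μ,σ) is μ + z_p·σ, with z_{0.5} = 0 and z_{0.75} = 0.6745.
Eliminate σ: μ = (z₂·x₁ − z₁·x₂)/(z₂ − z₁) = (0.6745·16 − (0)·26)/0.6745 = 16.000.
Then σ = (x₂ − x₁)/(z₂ − z₁) = (26 − 16)/0.6745 = 14.826.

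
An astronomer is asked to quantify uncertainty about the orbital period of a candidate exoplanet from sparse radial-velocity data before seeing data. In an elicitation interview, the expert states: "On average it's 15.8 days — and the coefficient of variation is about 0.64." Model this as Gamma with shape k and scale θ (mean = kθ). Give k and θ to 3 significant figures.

For Gamma(k, scale θ): mean = kθ, variance = kθ², so CV = 1/√k.
CV = 0.64, hence k = 1/CV² = 2.44.
Then θ = mean/k = 15.8/2.44 = 6.47.

k ≈ 2.44, θ ≈ 6.47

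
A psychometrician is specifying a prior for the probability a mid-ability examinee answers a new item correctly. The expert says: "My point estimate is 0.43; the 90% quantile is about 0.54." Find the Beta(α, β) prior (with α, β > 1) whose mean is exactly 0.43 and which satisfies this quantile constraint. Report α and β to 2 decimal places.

α ≈ 14.40, β ≈ 19.08

With mean 0.43 fixed, write α = 0.43s, β = 0.57s where s = α+β.
Need P(θ < 0.54) = 0.9 under Beta(0.43s, 0.57s). Normal approximation: (q−m)/√(m(1−m)/s) ≈ z_{0.9} = 1.28, so s ≈ 0.43·0.57·(1.28)²/(0.54−0.43)² = 33.3.
At s = 33.3: P(θ<0.54) ≈ 0.899. Adjusting to match 0.9 gives s ≈ 33.48.
So α = 0.43·33.48 ≈ 14.40, β = 0.57·33.48 ≈ 19.08.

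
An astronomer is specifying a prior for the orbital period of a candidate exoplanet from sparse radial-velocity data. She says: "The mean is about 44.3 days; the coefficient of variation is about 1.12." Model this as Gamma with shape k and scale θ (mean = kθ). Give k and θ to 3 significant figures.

For Gamma(k, scale θ): mean = kθ, variance = kθ², so CV = 1/√k.
CV = 1.12, hence k = 1/CV² = 0.797.
Then θ = mean/k = 44.3/0.797 = 55.6.

k ≈ 0.797, θ ≈ 55.6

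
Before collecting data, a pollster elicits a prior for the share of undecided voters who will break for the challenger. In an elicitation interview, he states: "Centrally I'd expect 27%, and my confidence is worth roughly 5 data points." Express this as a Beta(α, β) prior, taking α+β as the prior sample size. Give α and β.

Under the effective-sample-size interpretation, Beta(α, β) has prior mean α/(α+β) and prior sample size α+β.
So α+β = 5 and α/(α+β) = 0.27, giving α = 0.27·5 = 1.35 and β = 5 − 1.35 = 3.65.

α = 1.35, β = 3.65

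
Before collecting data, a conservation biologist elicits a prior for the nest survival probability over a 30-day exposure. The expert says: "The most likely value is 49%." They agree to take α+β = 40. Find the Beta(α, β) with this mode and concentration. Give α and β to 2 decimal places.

α = 19.62, β = 20.38

For α,β > 1 the Beta mode is (α−1)/(α+β−2). With α+β = 40, the mode is (α−1)/38.
Set (α−1)/38 = 0.49 → α = 1 + 0.49·38 = 19.62.
β = 40 − α = 20.38.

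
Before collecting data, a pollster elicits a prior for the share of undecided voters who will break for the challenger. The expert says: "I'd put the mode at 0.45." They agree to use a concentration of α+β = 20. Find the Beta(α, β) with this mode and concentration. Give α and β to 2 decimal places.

For α,β > 1 the Beta mode is (α−1)/(α+β−2). With α+β = 20, the mode is (α−1)/18.
Set (α−1)/18 = 0.45 → α = 1 + 0.45·18 = 9.10.
β = 20 − α = 10.90.

α = 9.10, β = 10.90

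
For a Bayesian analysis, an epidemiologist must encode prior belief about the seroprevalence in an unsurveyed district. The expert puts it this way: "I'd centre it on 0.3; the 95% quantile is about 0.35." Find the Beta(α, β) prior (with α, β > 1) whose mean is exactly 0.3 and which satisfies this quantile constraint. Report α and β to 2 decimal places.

With mean 0.3 fixed, write α = 0.3s, β = 0.7s where s = α+β.
Need P(θ < 0.35) = 0.95 under Beta(0.3s, 0.7s). Normal approximation: (q−m)/√(m(1−m)/s) ≈ z_{0.95} = 1.64, so s ≈ 0.3·0.7·(1.64)²/(0.35−0.3)² = 227.3.
At s = 227.3: P(θ<0.35) ≈ 0.947. Adjusting to match 0.95 gives s ≈ 235.29.
So α = 0.3·235.29 ≈ 70.59, β = 0.7·235.29 ≈ 164.71.

α ≈ 70.59, β ≈ 164.71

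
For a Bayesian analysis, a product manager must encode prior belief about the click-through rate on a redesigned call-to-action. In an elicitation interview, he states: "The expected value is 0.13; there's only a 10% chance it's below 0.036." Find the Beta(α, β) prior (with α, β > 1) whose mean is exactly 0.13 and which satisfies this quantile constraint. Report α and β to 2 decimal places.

With mean 0.13 fixed, write α = 0.13s, β = 0.87s where s = α+β.
Need P(θ < 0.036) = 0.1 under Beta(0.13s, 0.87s). Normal approximation: (q−m)/√(m(1−m)/s) ≈ z_{0.1} = -1.28, so s ≈ 0.13·0.87·(-1.28)²/(0.036−0.13)² = 21.0.
At s = 21.0: P(θ<0.036) ≈ 0.053. Adjusting to match 0.1 gives s ≈ 14.67.
So α = 0.13·14.67 ≈ 1.91, β = 0.87·14.67 ≈ 12.76.

α ≈ 1.91, β ≈ 12.76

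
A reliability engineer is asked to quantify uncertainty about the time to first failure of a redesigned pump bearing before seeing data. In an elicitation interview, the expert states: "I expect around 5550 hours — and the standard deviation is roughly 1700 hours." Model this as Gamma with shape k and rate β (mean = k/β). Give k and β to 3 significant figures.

For Gamma(k, rate β): mean = k/β, variance = k/β², so CV = 1/√k.
CV = SD/mean = 1700/5550 = 0.3063, hence k = 1/CV² = 10.7.
Then β = k/mean = 10.7/5550 = 0.00192.

k ≈ 10.7, β ≈ 0.00192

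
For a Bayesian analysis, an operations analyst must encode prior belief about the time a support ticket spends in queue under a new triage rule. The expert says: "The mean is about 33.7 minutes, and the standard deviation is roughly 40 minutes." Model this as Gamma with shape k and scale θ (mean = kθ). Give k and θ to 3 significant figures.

For Gamma(k, scale θ): mean = kθ, variance = kθ², so CV = 1/√k.
CV = SD/mean = 40/33.7 = 1.187, hence k = 1/CV² = 0.71.
Then θ = mean/k = 33.7/0.71 = 47.5.

k ≈ 0.71, θ ≈ 47.5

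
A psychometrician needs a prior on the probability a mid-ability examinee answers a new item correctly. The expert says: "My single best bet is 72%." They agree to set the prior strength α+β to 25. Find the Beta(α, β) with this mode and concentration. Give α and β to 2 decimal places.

For α,β > 1 the Beta mode is (α−1)/(α+β−2). With α+β = 25, the mode is (α−1)/23.
Set (α−1)/23 = 0.72 → α = 1 + 0.72·23 = 17.56.
β = 25 − α = 7.44.

α = 17.56, β = 7.44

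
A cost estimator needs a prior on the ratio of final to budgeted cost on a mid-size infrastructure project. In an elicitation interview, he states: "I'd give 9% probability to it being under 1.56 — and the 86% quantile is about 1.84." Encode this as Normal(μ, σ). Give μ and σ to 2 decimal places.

For Normal(μ,σ), the p-quantile is μ + z_p·σ. Here z_{0.09} = -1.341, z_{0.86} = 1.08.
So 1.56 = μ − 1.341σ and 1.84 = μ + 1.08σ.
Subtracting: σ = (1.84 − 1.56)/(1.08 − (-1.341)) = 0.12.
Then μ = 1.56 − (-1.341)·0.12 = 1.72.

μ = 1.72, σ = 0.12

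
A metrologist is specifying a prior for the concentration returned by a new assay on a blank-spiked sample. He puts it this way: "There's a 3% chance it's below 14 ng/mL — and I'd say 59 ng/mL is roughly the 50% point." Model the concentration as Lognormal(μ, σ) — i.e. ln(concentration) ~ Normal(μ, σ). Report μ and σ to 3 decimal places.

μ ≈ 4.078, σ ≈ 0.765

If T ~ Lognormal(μ,σ) then ln T ~ Normal(μ,σ), so the p-quantile of ln T is μ + z_p·σ.
ln(14) = 2.639 and ln(59) = 4.078; z_{0.03} = -1.881, z_{0.5} = 0.
σ = (4.078 − 2.639)/(0 − (-1.881)) = 0.765.
μ = 2.639 − (-1.881)·0.765 = 4.078.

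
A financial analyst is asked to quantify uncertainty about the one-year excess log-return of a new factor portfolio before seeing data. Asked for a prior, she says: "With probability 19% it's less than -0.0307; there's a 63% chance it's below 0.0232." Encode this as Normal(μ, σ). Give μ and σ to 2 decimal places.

The p-quantile of Normal(μ,σ) is μ + z_p·σ, with z_{0.19} = -0.8779 and z_{0.63} = 0.3319.
Eliminate σ: μ = (z₂·x₁ − z₁·x₂)/(z₂ − z₁) = (0.3319·-0.0307 − (-0.8779)·0.0232)/1.21 = 0.01.
Then σ = (x₂ − x₁)/(z₂ − z₁) = (0.0232 − -0.0307)/1.21 = 0.04.

μ = 0.01, σ = 0.04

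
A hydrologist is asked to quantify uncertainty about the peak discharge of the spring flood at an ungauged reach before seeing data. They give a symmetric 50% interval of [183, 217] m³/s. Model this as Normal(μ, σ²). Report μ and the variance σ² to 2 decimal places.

A symmetric 50% interval runs μ ± z·σ with z = 0.6745.
Half-width = 17, so σ = 17/0.6745 = 25.204 and σ² = 635.25.
μ is the interval midpoint, 200.00.

μ = 200.00, σ² = 635.25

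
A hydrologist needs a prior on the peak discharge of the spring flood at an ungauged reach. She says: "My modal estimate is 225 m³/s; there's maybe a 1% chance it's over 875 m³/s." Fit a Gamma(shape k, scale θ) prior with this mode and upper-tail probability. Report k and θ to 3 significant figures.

Gamma(k,θ) with k>1 has mode (k−1)θ, so θ = 225/(k−1).
Need P(X < 875) = 0.99 with θ tied to k this way. Start at k = 2, θ = 225: P(X<875) ≈ 0.900.
Too low — raise k to concentrate. Iterating converges to k ≈ 3.28.
Then θ = 225/(3.28−1) ≈ 98.5.

k ≈ 3.28, θ ≈ 98.5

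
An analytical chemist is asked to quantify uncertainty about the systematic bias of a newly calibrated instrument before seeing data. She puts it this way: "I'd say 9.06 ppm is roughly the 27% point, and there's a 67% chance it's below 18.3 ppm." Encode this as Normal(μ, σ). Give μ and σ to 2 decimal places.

μ = 14.44, σ = 8.78

For Normal(μ,σ), the p-quantile is μ + z_p·σ. Here z_{0.27} = -0.6128, z_{0.67} = 0.4399.
So 9.06 = μ − 0.6128σ and 18.3 = μ + 0.4399σ.
Subtracting: σ = (18.3 − 9.06)/(0.4399 − (-0.6128)) = 8.78.
Then μ = 9.06 − (-0.6128)·8.78 = 14.44.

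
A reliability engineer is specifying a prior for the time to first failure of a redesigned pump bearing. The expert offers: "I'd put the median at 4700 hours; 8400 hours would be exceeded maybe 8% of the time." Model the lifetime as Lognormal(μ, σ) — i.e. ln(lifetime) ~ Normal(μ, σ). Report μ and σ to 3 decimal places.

If T ~ Lognormal(μ,σ) then ln T ~ Normal(μ,σ), so the p-quantile of ln T is μ + z_p·σ.
ln(4700) = 8.455 and ln(8400) = 9.036; z_{0.5} = 0, z_{0.92} = 1.405.
σ = (9.036 − 8.455)/(1.405 − (0)) = 0.413.
μ = 8.455 − (0)·0.413 = 8.455.

μ ≈ 8.455, σ ≈ 0.413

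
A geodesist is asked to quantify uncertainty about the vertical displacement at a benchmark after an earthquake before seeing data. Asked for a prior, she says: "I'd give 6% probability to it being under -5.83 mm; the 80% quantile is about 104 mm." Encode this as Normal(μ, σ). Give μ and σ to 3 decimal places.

For Normal(μ,σ), the p-quantile is μ + z_p·σ. Here z_{0.06} = -1.555, z_{0.8} = 0.8416.
So -5.83 = μ − 1.555σ and 104 = μ + 0.8416σ.
Subtracting: σ = (104 − -5.83)/(0.8416 − (-1.555)) = 45.831.
Then μ = -5.83 − (-1.555)·45.831 = 65.427.

μ = 65.427, σ = 45.831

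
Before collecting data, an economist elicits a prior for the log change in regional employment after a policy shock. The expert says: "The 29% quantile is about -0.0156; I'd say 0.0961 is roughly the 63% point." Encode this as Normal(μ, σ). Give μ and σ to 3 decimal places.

μ = 0.054, σ = 0.126

For Normal(μ,σ), the p-quantile is μ + z_p·σ. Here z_{0.29} = -0.5534, z_{0.63} = 0.3319.
So -0.0156 = μ − 0.5534σ and 0.0961 = μ + 0.3319σ.
Subtracting: σ = (0.0961 − -0.0156)/(0.3319 − (-0.5534)) = 0.126.
Then μ = -0.0156 − (-0.5534)·0.126 = 0.054.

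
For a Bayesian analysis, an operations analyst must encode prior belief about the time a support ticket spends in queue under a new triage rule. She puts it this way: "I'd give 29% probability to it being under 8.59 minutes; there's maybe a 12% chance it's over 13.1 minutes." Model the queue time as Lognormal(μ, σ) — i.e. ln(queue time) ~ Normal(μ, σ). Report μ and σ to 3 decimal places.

If T ~ Lognormal(μ,σ) then ln T ~ Normal(μ,σ), so the p-quantile of ln T is μ + z_p·σ.
ln(8.59) = 2.151 and ln(13.1) = 2.573; z_{0.29} = -0.5534, z_{0.88} = 1.175.
σ = (2.573 − 2.151)/(1.175 − (-0.5534)) = 0.244.
μ = 2.151 − (-0.5534)·0.244 = 2.286.

μ ≈ 2.286, σ ≈ 0.244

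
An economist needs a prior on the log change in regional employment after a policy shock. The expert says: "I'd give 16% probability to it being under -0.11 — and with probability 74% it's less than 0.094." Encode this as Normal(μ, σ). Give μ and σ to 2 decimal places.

For Normal(μ,σ), the p-quantile is μ + z_p·σ. Here z_{0.16} = -0.9945, z_{0.74} = 0.6433.
So -0.11 = μ − 0.9945σ and 0.094 = μ + 0.6433σ.
Subtracting: σ = (0.094 − -0.11)/(0.6433 − (-0.9945)) = 0.12.
Then μ = -0.11 − (-0.9945)·0.12 = 0.01.

μ = 0.01, σ = 0.12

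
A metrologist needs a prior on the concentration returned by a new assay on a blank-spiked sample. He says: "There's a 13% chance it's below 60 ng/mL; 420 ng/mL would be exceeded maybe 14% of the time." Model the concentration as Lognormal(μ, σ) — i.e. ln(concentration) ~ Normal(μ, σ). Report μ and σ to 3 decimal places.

If T ~ Lognormal(μ,σ) then ln T ~ Normal(μ,σ), so the p-quantile of ln T is μ + z_p·σ.
ln(60) = 4.094 and ln(420) = 6.04; z_{0.13} = -1.126, z_{0.86} = 1.08.
σ = (6.04 − 4.094)/(1.08 − (-1.126)) = 0.882.
μ = 4.094 − (-1.126)·0.882 = 5.088.

μ ≈ 5.088, σ ≈ 0.882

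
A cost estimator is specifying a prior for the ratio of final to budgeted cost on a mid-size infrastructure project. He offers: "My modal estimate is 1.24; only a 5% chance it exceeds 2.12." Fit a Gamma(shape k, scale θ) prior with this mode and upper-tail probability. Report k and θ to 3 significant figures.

Gamma(k,θ) with k>1 has mode (k−1)θ, so θ = 1.24/(k−1).
Need P(X < 2.12) = 0.95 with θ tied to k this way. Start at k = 2, θ = 1.24: P(X<2.12) ≈ 0.510.
Too low — raise k to concentrate. Iterating converges to k ≈ 10.7.
Then θ = 1.24/(10.7−1) ≈ 0.128.

k ≈ 10.7, θ ≈ 0.128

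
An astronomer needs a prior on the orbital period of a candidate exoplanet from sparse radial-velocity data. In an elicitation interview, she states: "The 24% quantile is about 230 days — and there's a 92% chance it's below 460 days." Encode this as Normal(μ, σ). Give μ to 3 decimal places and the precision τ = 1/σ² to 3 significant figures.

The p-quantile of Normal(μ,σ) is μ + z_p·σ, with z_{0.24} = -0.7063 and z_{0.92} = 1.405.
Eliminate σ: μ = (z₂·x₁ − z₁·x₂)/(z₂ − z₁) = (1.405·230 − (-0.7063)·460)/2.111 = 306.940.
Then σ = (x₂ − x₁)/(z₂ − z₁) = (460 − 230)/2.111 = 108.934.
Precision τ = 1/σ² = 1/108.9² = 8.43e-05.

μ = 306.940, τ = 8.43e-05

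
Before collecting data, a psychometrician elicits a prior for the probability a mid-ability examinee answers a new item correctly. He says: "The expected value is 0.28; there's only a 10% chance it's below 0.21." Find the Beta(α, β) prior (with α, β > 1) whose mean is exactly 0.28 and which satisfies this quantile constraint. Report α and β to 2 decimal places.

α ≈ 17.96, β ≈ 46.19

With mean 0.28 fixed, write α = 0.28s, β = 0.72s where s = α+β.
Need P(θ < 0.21) = 0.1 under Beta(0.28s, 0.72s). Normal approximation: (q−m)/√(m(1−m)/s) ≈ z_{0.1} = -1.28, so s ≈ 0.28·0.72·(-1.28)²/(0.21−0.28)² = 67.6.
At s = 67.6: P(θ<0.21) ≈ 0.094. Adjusting to match 0.1 gives s ≈ 64.15.
So α = 0.28·64.15 ≈ 17.96, β = 0.72·64.15 ≈ 46.19.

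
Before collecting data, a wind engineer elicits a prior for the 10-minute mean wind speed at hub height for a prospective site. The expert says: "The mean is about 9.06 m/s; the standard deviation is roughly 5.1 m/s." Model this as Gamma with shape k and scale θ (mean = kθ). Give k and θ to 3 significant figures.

For Gamma(k, scale θ): mean = kθ, variance = kθ², so CV = 1/√k.
CV = SD/mean = 5.1/9.06 = 0.5629, hence k = 1/CV² = 3.16.
Then θ = mean/k = 9.06/3.16 = 2.87.

k ≈ 3.16, θ ≈ 2.87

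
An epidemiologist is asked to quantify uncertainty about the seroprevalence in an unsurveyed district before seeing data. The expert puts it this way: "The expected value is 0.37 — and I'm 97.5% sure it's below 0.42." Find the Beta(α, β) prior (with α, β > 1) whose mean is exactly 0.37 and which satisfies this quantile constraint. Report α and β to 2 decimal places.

α ≈ 135.61, β ≈ 230.91

With mean 0.37 fixed, write α = 0.37s, β = 0.63s where s = α+β.
Need P(θ < 0.42) = 0.975 under Beta(0.37s, 0.63s). Normal approximation: (q−m)/√(m(1−m)/s) ≈ z_{0.975} = 1.96, so s ≈ 0.37·0.63·(1.96)²/(0.42−0.37)² = 358.2.
At s = 358.2: P(θ<0.42) ≈ 0.974. Adjusting to match 0.975 gives s ≈ 366.53.
So α = 0.37·366.53 ≈ 135.61, β = 0.63·366.53 ≈ 230.91.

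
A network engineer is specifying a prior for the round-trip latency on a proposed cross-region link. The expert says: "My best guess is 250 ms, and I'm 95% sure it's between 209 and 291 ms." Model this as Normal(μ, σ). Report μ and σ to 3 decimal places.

A symmetric 95% interval runs μ ± z·σ with z = 1.96.
Half-width = 41, so σ = 41/1.96 = 20.919.
μ is the stated best guess, 250.000.

μ = 250.000, σ = 20.919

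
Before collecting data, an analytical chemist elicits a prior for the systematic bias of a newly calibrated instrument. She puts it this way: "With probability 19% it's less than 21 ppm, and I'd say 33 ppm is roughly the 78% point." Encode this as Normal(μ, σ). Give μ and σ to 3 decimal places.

μ = 27.384, σ = 7.272

The p-quantile of Normal(μ,σ) is μ + z_p·σ, with z_{0.19} = -0.8779 and z_{0.78} = 0.7722.
Eliminate σ: μ = (z₂·x₁ − z₁·x₂)/(z₂ − z₁) = (0.7722·21 − (-0.8779)·33)/1.65 = 27.384.
Then σ = (x₂ − x₁)/(z₂ − z₁) = (33 − 21)/1.65 = 7.272.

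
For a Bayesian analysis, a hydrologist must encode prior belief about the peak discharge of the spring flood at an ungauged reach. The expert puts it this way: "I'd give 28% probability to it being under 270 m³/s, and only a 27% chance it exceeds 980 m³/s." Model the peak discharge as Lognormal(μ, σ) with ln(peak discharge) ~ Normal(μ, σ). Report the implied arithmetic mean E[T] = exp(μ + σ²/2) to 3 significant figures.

If T ~ Lognormal(μ,σ) then ln T ~ Normal(μ,σ), so the p-quantile of ln T is μ + z_p·σ.
ln(270) = 5.598 and ln(980) = 6.888; z_{0.28} = -0.5828, z_{0.73} = 0.6128.
σ = (6.888 − 5.598)/(0.6128 − (-0.5828)) = 1.078.
μ = 5.598 − (-0.5828)·1.078 = 6.227.
E[T] = exp(μ + σ²/2) = exp(6.227 + 0.5812) = 905 m³/s.

E[T] ≈ 905 m³/s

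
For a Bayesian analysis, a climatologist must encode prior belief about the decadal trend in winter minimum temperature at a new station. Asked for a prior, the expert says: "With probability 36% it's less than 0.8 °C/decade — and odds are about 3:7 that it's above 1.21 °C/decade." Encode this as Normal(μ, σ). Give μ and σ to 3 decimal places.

μ = 0.966, σ = 0.464

For Normal(μ,σ), the p-quantile is μ + z_p·σ. Here z_{0.36} = -0.3585, z_{0.7} = 0.5244.
So 0.8 = μ − 0.3585σ and 1.21 = μ + 0.5244σ.
Subtracting: σ = (1.21 − 0.8)/(0.5244 − (-0.3585)) = 0.464.
Then μ = 0.8 − (-0.3585)·0.464 = 0.966.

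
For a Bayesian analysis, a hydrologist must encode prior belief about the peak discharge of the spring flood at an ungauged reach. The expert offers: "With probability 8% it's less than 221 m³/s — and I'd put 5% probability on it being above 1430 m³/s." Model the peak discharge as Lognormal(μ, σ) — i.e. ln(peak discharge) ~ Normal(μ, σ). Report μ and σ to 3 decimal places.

If T ~ Lognormal(μ,σ) then ln T ~ Normal(μ,σ), so the p-quantile of ln T is μ + z_p·σ.
ln(221) = 5.398 and ln(1430) = 7.265; z_{0.08} = -1.405, z_{0.95} = 1.645.
σ = (7.265 − 5.398)/(1.645 − (-1.405)) = 0.612.
μ = 5.398 − (-1.405)·0.612 = 6.258.

μ ≈ 6.258, σ ≈ 0.612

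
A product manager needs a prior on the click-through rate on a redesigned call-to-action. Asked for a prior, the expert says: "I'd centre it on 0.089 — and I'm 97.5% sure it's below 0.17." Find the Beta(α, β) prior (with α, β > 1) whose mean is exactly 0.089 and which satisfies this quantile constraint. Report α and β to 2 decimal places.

With mean 0.089 fixed, write α = 0.089s, β = 0.911s where s = α+β.
Need P(θ < 0.17) = 0.975 under Beta(0.089s, 0.911s). Normal approximation: (q−m)/√(m(1−m)/s) ≈ z_{0.975} = 1.96, so s ≈ 0.089·0.911·(1.96)²/(0.17−0.089)² = 47.5.
At s = 47.5: P(θ<0.17) ≈ 0.958. Adjusting to match 0.975 gives s ≈ 63.00.
So α = 0.089·63.00 ≈ 5.61, β = 0.911·63.00 ≈ 57.39.

α ≈ 5.61, β ≈ 57.39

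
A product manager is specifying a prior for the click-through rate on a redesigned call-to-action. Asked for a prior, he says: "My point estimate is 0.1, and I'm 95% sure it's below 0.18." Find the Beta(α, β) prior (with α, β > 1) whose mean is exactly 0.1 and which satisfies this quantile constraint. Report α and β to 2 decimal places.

With mean 0.1 fixed, write α = 0.1s, β = 0.9s where s = α+β.
Need P(θ < 0.18) = 0.95 under Beta(0.1s, 0.9s). Normal approximation: (q−m)/√(m(1−m)/s) ≈ z_{0.95} = 1.64, so s ≈ 0.1·0.9·(1.64)²/(0.18−0.1)² = 38.0.
At s = 38.0: P(θ<0.18) ≈ 0.934. Adjusting to match 0.95 gives s ≈ 46.73.
So α = 0.1·46.73 ≈ 4.67, β = 0.9·46.73 ≈ 42.06.

α ≈ 4.67, β ≈ 42.06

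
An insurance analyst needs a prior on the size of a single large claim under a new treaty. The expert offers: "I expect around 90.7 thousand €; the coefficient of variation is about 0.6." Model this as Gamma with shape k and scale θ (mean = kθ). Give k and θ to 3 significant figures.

For Gamma(k, scale θ): mean = kθ, variance = kθ², so CV = 1/√k.
CV = 0.6, hence k = 1/CV² = 2.78.
Then θ = mean/k = 90.7/2.78 = 32.7.

k ≈ 2.78, θ ≈ 32.7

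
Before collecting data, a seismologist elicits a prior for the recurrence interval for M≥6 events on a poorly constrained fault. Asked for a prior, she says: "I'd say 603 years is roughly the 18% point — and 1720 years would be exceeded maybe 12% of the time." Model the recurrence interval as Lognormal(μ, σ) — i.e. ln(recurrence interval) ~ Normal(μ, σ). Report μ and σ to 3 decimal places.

If T ~ Lognormal(μ,σ) then ln T ~ Normal(μ,σ), so the p-quantile of ln T is μ + z_p·σ.
ln(603) = 6.402 and ln(1720) = 7.45; z_{0.18} = -0.9154, z_{0.88} = 1.175.
σ = (7.45 − 6.402)/(1.175 − (-0.9154)) = 0.501.
μ = 6.402 − (-0.9154)·0.501 = 6.861.

μ ≈ 6.861, σ ≈ 0.501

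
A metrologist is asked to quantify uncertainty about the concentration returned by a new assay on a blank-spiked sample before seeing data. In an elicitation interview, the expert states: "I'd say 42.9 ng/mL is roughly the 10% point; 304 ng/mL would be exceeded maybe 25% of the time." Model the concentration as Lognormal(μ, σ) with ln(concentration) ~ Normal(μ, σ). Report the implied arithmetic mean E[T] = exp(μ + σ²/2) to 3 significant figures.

If T ~ Lognormal(μ,σ) then ln T ~ Normal(μ,σ), so the p-quantile of ln T is μ + z_p·σ.
ln(42.9) = 3.759 and ln(304) = 5.717; z_{0.1} = -1.282, z_{0.75} = 0.6745.
σ = (5.717 − 3.759)/(0.6745 − (-1.282)) = 1.001.
μ = 3.759 − (-1.282)·1.001 = 5.042.
E[T] = exp(μ + σ²/2) = exp(5.042 + 0.5011) = 255 ng/mL.

E[T] ≈ 255 ng/mL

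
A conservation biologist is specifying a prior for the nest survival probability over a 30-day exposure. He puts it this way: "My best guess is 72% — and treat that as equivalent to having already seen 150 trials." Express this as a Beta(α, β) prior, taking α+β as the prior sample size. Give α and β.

α = 108, β = 42

Under the effective-sample-size interpretation, Beta(α, β) has prior mean α/(α+β) and prior sample size α+β.
So α+β = 150 and α/(α+β) = 0.72, giving α = 0.72·150 = 108 and β = 150 − 108 = 42.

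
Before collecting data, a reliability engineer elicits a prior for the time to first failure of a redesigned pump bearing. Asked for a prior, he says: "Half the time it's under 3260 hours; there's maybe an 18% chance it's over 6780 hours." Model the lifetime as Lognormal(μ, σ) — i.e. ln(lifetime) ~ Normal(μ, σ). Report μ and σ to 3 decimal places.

If T ~ Lognormal(μ,σ) then ln T ~ Normal(μ,σ), so the p-quantile of ln T is μ + z_p·σ.
ln(3260) = 8.089 and ln(6780) = 8.822; z_{0.5} = 0, z_{0.82} = 0.9154.
σ = (8.822 − 8.089)/(0.9154 − (0)) = 0.800.
μ = 8.089 − (0)·0.800 = 8.089.

μ ≈ 8.089, σ ≈ 0.800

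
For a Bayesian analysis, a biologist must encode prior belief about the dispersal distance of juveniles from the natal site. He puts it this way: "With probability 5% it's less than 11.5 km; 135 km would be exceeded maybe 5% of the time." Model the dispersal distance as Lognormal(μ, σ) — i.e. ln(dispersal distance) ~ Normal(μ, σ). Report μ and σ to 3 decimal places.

μ ≈ 3.674, σ ≈ 0.749

If T ~ Lognormal(μ,σ) then ln T ~ Normal(μ,σ), so the p-quantile of ln T is μ + z_p·σ.
ln(11.5) = 2.442 and ln(135) = 4.905; z_{0.05} = -1.645, z_{0.95} = 1.645.
σ = (4.905 − 2.442)/(1.645 − (-1.645)) = 0.749.
μ = 2.442 − (-1.645)·0.749 = 3.674.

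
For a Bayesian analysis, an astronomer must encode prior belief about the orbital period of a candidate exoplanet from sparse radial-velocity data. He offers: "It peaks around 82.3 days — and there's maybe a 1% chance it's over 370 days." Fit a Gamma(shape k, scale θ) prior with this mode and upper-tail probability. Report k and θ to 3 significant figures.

k ≈ 2.79, θ ≈ 46

Gamma(k,θ) with k>1 has mode (k−1)θ, so θ = 82.3/(k−1).
Need P(X < 370) = 0.99 with θ tied to k this way. Start at k = 2, θ = 82.3: P(X<370) ≈ 0.939.
Too low — raise k to concentrate. Iterating converges to k ≈ 2.79.
Then θ = 82.3/(2.79−1) ≈ 46.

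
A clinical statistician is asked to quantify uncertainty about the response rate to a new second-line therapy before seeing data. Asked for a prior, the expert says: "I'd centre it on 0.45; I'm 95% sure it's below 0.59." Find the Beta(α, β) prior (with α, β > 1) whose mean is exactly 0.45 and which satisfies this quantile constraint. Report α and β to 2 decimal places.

α ≈ 15.35, β ≈ 18.76

With mean 0.45 fixed, write α = 0.45s, β = 0.55s where s = α+β.
Need P(θ < 0.59) = 0.95 under Beta(0.45s, 0.55s). Normal approximation: (q−m)/√(m(1−m)/s) ≈ z_{0.95} = 1.64, so s ≈ 0.45·0.55·(1.64)²/(0.59−0.45)² = 34.2.
At s = 34.2: P(θ<0.59) ≈ 0.950. Adjusting to match 0.95 gives s ≈ 34.12.
So α = 0.45·34.12 ≈ 15.35, β = 0.55·34.12 ≈ 18.76.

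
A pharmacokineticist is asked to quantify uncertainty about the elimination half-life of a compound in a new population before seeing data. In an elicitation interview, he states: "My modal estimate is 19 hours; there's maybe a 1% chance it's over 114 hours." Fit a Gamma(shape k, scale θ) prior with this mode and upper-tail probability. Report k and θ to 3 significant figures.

k ≈ 2.15, θ ≈ 16.5

Gamma(k,θ) with k>1 has mode (k−1)θ, so θ = 19/(k−1).
Need P(X < 114) = 0.99 with θ tied to k this way. Start at k = 2, θ = 19: P(X<114) ≈ 0.983.
Too low — raise k to concentrate. Iterating converges to k ≈ 2.15.
Then θ = 19/(2.15−1) ≈ 16.5.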